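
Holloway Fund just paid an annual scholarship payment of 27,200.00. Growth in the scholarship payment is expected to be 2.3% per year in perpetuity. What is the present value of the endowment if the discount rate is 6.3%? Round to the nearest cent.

695640.00

D₁ = D₀ × (1 + g) = 27,200.00 × 1.023 = 27,825.6000
Growing perpetuity: P = D₁ / (r − g) = 27,825.6000 / (0.063 − 0.023) = 695,640.00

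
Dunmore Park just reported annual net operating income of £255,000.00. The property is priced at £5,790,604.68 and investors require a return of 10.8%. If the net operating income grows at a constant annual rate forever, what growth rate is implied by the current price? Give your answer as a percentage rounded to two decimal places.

6.13%

P = D₀(1+g)/(r−g) ⇒ P(r−g) = D₀(1+g) ⇒ g(P+D₀) = P·r − D₀
g = (P·r − D₀)/(P + D₀) = (£5,790,604.68×0.108 − £255,000.00) / (£5,790,604.68 + £255,000.00) = 0.061265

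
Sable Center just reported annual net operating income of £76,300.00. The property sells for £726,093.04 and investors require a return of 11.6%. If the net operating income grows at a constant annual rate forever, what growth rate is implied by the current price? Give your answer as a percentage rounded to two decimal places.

P = D₀(1+g)/(r−g) ⇒ P(r−g) = D₀(1+g) ⇒ g(P+D₀) = P·r − D₀
g = (P·r − D₀)/(P + D₀) = (£726,093.04×0.116 − £76,300.00) / (£726,093.04 + £76,300.00) = 0.009879

0.99%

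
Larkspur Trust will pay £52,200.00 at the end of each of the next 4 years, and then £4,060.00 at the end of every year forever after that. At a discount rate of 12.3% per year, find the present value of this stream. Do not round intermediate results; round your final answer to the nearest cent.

£178307.05

PV of 4-year annuity: £52,200.00 × [1 − (1+0.123)^−4] / 0.123 = 157553.04901
Perpetuity value at year 4: £4,060.00 / 0.123 = 33008.13008
PV of perpetuity: 33008.13008 / (1+0.123)^4 = 20754.00405
Total PV = 157553.04901 + 20754.00405 = 178307.05306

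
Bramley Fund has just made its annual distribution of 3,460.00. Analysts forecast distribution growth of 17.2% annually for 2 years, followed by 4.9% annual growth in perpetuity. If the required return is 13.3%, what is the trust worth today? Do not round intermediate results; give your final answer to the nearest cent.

D_1 = 4055.12000
D_2 = 4752.60064
Terminal value at year 2: TV = D_2×(1+g_2)/(r−g_2) = 4985.47807/0.084 = 59350.92942
P_0 = D_1/(1+r)^1 + D_2/(1+r)^2 + TV/(1+r)^2
    = 3579.09974 + 3702.29911 + 46234.66386 = 53516.06271

53516.06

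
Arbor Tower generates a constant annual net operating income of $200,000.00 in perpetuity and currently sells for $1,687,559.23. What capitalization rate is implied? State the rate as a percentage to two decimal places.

P = C/r ⇒ r = C/P = $200,000.00/$1,687,559.23 = 0.118514

11.85%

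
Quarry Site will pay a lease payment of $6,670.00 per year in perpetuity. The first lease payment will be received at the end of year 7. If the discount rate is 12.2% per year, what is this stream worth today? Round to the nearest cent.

$27403.68

Value at end of year 6: C / r = $6,670.00 / 0.122 = $54,672.1311
Discount to today: PV = $54,672.1311 / (1 + 0.122)^6 = $54,672.1311 / 1.995065 = $27,403.68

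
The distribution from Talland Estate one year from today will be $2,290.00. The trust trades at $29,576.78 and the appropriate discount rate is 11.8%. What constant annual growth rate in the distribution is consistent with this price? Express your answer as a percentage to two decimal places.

P = D₁/(r−g) ⇒ g = r − D₁/P = 0.118 − $2,290.00/$29,576.78 = 0.040574

4.06%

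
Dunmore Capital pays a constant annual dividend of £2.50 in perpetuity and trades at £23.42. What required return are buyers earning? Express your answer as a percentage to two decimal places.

P = C/r ⇒ r = C/P = £2.50/£23.42 = 0.106746

10.67%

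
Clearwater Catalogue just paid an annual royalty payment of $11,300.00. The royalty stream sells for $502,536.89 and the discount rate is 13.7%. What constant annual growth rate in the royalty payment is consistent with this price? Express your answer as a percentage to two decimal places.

11.20%

P = D₀(1+g)/(r−g) ⇒ P(r−g) = D₀(1+g) ⇒ g(P+D₀) = P·r − D₀
g = (P·r − D₀)/(P + D₀) = ($502,536.89×0.137 − $11,300.00) / ($502,536.89 + $11,300.00) = 0.111996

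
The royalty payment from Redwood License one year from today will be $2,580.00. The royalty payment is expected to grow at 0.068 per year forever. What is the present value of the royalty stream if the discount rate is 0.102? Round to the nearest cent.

Growing perpetuity: P = D₁ / (r − g) = $2,580.0000 / (0.102 − 0.068) = $75,882.35

$75882.35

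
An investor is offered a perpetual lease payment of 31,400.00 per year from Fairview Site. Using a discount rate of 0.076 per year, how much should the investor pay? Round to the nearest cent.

413157.89

Level perpetuity: PV = C / r = 31,400.00 / 0.076 = 413,157.89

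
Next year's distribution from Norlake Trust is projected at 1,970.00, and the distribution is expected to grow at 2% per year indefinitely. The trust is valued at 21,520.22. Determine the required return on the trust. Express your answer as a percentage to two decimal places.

11.15%

P = D₁/(r − g) ⇒ r = D₁/P + g = 1,970.0000/21,520.22 + 0.02 = 0.091542 + 0.02 = 0.111542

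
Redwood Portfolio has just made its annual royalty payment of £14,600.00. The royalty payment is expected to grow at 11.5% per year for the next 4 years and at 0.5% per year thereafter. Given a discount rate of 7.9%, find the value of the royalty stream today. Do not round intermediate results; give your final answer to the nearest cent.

D_1 = 16279.00000
D_2 = 18151.08500
D_3 = 20238.45977
D_4 = 22565.88265
Terminal value at year 4: TV = D_4×(1+g_2)/(r−g_2) = 22678.71206/0.074 = 306469.08192
P_0 = D_1/(1+r)^1 + D_2/(1+r)^2 + D_3/(1+r)^3 + D_4/(1+r)^4 + TV/(1+r)^4
    = 15087.11770 + 15590.48771 + 16110.65227 + 16648.17171 + 226100.16986 = 289536.59925

£289536.60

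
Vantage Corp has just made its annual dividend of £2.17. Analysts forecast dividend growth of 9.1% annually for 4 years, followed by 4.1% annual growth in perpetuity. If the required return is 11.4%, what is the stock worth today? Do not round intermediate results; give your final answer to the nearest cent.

£36.71

D_1 = 2.36747
D_2 = 2.58291
D_3 = 2.81795
D_4 = 3.07439
Terminal value at year 4: TV = D_4×(1+g_2)/(r−g_2) = 3.20044/0.073 = 43.84162
P_0 = D_1/(1+r)^1 + D_2/(1+r)^2 + D_3/(1+r)^3 + D_4/(1+r)^4 + TV/(1+r)^4
    = 2.12520 + 2.08132 + 2.03835 + 1.99626 + 28.46727 = 36.70840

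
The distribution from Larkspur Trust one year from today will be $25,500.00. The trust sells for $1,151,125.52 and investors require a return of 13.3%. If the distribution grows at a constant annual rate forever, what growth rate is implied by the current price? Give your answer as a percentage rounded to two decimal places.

P = D₁/(r−g) ⇒ g = r − D₁/P = 0.133 − $25,500.00/$1,151,125.52 = 0.110848

11.08%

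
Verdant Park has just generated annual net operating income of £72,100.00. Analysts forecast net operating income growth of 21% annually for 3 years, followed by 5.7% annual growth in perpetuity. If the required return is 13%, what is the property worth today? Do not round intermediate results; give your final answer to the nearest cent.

D_1 = 87241.00000
D_2 = 105561.61000
D_3 = 127729.54810
Terminal value at year 3: TV = D_3×(1+g_2)/(r−g_2) = 135010.13234/0.073 = 1849453.86769
P_0 = D_1/(1+r)^1 + D_2/(1+r)^2 + D_3/(1+r)^3 + TV/(1+r)^3
    = 77204.42478 + 82670.22476 + 88522.98404 + 1281764.30313 = 1530161.93671

£1530161.94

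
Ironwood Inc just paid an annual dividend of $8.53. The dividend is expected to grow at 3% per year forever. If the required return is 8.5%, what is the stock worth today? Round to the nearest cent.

$159.74

D₁ = D₀ × (1 + g) = $8.53 × 1.03 = $8.7859
Growing perpetuity: P = D₁ / (r − g) = $8.7859 / (0.085 − 0.03) = $159.74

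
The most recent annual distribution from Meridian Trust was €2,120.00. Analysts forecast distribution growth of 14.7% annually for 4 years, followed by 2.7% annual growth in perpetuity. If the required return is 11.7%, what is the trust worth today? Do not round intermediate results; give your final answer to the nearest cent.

€35961.94

D_1 = 2431.64000
D_2 = 2789.09108
D_3 = 3199.08747
D_4 = 3669.35333
Terminal value at year 4: TV = D_4×(1+g_2)/(r−g_2) = 3768.42587/0.09 = 41871.39852
P_0 = D_1/(1+r)^1 + D_2/(1+r)^2 + D_3/(1+r)^3 + D_4/(1+r)^4 + TV/(1+r)^4
    = 2176.93823 + 2235.40568 + 2295.44344 + 2357.09366 + 26897.05768 = 35961.93868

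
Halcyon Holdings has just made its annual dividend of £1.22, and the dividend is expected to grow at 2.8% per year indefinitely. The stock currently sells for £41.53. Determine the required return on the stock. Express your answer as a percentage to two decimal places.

D₁ = £1.22 × 1.028 = £1.2542
P = D₁/(r − g) ⇒ r = D₁/P + g = £1.2542/£41.53 + 0.028 = 0.030199 + 0.028 = 0.058199

5.82%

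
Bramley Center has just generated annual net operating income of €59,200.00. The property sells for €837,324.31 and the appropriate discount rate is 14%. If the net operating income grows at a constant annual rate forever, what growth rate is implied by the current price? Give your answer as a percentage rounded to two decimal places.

6.47%

P = D₀(1+g)/(r−g) ⇒ P(r−g) = D₀(1+g) ⇒ g(P+D₀) = P·r − D₀
g = (P·r − D₀)/(P + D₀) = (€837,324.31×0.14 − €59,200.00) / (€837,324.31 + €59,200.00) = 0.064723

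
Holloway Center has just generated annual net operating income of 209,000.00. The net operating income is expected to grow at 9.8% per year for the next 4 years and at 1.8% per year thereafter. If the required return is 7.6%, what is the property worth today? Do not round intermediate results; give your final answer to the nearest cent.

D_1 = 229482.00000
D_2 = 251971.23600
D_3 = 276664.41713
D_4 = 303777.53001
Terminal value at year 4: TV = D_4×(1+g_2)/(r−g_2) = 309245.52555/0.058 = 5331819.40598
P_0 = D_1/(1+r)^1 + D_2/(1+r)^2 + D_3/(1+r)^3 + D_4/(1+r)^4 + TV/(1+r)^4
    = 213273.23420 + 217633.83936 + 222083.60188 + 226624.34467 + 3977647.98050 = 4857263.00060

4857263.00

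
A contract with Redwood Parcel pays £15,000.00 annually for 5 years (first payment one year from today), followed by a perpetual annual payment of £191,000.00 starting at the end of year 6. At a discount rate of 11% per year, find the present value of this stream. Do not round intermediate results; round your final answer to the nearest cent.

PV of 5-year annuity: £15,000.00 × [1 − (1+0.11)^−5] / 0.11 = 55438.45526
Perpetuity value at year 5: £191,000.00 / 0.11 = 1736363.63636
PV of perpetuity: 1736363.63636 / (1+0.11)^5 = 1030447.30599
Total PV = 55438.45526 + 1030447.30599 = 1085885.76126

£1085885.76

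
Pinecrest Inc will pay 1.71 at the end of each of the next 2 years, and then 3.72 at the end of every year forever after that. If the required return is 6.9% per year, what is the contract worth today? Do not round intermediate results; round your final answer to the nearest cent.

PV of 2-year annuity: 1.71 × [1 − (1+0.069)^−2] / 0.069 = 3.09600
Perpetuity value at year 2: 3.72 / 0.069 = 53.91304
PV of perpetuity: 53.91304 / (1+0.069)^2 = 47.17788
Total PV = 3.09600 + 47.17788 = 50.27388

50.27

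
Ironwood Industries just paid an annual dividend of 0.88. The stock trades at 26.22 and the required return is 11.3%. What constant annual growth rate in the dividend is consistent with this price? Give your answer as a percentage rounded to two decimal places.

P = D₀(1+g)/(r−g) ⇒ P(r−g) = D₀(1+g) ⇒ g(P+D₀) = P·r − D₀
g = (P·r − D₀)/(P + D₀) = (26.22×0.113 − 0.88) / (26.22 + 0.88) = 0.076858

7.69%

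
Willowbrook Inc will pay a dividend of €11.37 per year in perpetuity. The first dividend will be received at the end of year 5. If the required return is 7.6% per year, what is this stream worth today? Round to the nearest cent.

€111.61

Value at end of year 4: C / r = €11.37 / 0.076 = €149.6053
Discount to today: PV = €149.6053 / (1 + 0.076)^4 = €149.6053 / 1.340445 = €111.61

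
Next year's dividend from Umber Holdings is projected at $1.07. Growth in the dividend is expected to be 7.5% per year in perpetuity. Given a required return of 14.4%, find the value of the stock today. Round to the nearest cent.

Growing perpetuity: P = D₁ / (r − g) = $1.0700 / (0.144 − 0.075) = $15.51

$15.51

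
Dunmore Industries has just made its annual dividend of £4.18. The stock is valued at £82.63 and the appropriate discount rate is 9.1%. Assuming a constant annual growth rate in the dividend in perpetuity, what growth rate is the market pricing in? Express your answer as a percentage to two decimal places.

P = D₀(1+g)/(r−g) ⇒ P(r−g) = D₀(1+g) ⇒ g(P+D₀) = P·r − D₀
g = (P·r − D₀)/(P + D₀) = (£82.63×0.091 − £4.18) / (£82.63 + £4.18) = 0.038467

3.85%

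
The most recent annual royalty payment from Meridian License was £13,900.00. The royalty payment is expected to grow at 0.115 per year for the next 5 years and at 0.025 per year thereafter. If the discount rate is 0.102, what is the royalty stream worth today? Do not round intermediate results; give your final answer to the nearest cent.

D_1 = 15498.50000
D_2 = 17280.82750
D_3 = 19268.12266
D_4 = 21483.95677
D_5 = 23954.61180
Terminal value at year 5: TV = D_5×(1+g_2)/(r−g_2) = 24553.47709/0.077 = 318876.32587
P_0 = D_1/(1+r)^1 + D_2/(1+r)^2 + D_3/(1+r)^3 + D_4/(1+r)^4 + D_5/(1+r)^5 + TV/(1+r)^5
    = 14063.97459 + 14229.88355 + 14397.74969 + 14567.59610 + 14739.44614 + 196206.91296 = 268205.56303

£268205.56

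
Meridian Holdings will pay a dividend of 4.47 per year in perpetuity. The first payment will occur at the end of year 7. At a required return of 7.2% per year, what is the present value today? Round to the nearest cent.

40.91

Value at end of year 6: C / r = 4.47 / 0.072 = 62.0833
Discount to today: PV = 62.0833 / (1 + 0.072)^6 = 62.0833 / 1.517640 = 40.91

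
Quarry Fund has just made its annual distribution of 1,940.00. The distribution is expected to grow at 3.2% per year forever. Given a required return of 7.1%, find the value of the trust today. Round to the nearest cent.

51335.38

D₁ = D₀ × (1 + g) = 1,940.00 × 1.032 = 2,002.0800
Growing perpetuity: P = D₁ / (r − g) = 2,002.0800 / (0.071 − 0.032) = 51,335.38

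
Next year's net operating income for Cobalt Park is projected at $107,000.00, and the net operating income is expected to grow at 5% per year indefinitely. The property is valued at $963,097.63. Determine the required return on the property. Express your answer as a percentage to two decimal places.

16.11%

P = D₁/(r − g) ⇒ r = D₁/P + g = $107,000.0000/$963,097.63 + 0.05 = 0.111100 + 0.05 = 0.161100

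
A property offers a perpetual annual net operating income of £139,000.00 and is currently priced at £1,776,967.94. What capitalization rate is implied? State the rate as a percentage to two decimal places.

P = C/r ⇒ r = C/P = £139,000.00/£1,776,967.94 = 0.078223

7.82%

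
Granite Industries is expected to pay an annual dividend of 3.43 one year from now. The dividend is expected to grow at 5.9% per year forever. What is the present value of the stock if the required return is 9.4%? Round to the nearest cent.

Growing perpetuity: P = D₁ / (r − g) = 3.4300 / (0.094 − 0.059) = 98.00

98.00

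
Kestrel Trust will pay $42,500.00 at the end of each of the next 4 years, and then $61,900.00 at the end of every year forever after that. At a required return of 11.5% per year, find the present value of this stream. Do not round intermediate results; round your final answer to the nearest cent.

PV of 4-year annuity: $42,500.00 × [1 − (1+0.115)^−4] / 0.115 = 130458.58647
Perpetuity value at year 4: $61,900.00 / 0.115 = 538260.86957
PV of perpetuity: 538260.86957 / (1+0.115)^4 = 348251.77538
Total PV = 130458.58647 + 348251.77538 = 478710.36186

$478710.36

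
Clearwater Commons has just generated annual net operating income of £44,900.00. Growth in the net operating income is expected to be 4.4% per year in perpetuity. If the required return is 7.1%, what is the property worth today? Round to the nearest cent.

£1736133.33

D₁ = D₀ × (1 + g) = £44,900.00 × 1.044 = £46,875.6000
Growing perpetuity: P = D₁ / (r − g) = £46,875.6000 / (0.071 − 0.044) = £1,736,133.33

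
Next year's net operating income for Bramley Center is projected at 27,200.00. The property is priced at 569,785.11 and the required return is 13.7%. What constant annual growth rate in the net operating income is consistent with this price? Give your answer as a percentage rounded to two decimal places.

P = D₁/(r−g) ⇒ g = r − D₁/P = 0.137 − 27,200.00/569,785.11 = 0.089263

8.93%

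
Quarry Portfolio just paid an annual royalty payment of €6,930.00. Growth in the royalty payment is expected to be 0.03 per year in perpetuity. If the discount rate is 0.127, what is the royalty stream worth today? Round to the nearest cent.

€73586.60

D₁ = D₀ × (1 + g) = €6,930.00 × 1.03 = €7,137.9000
Growing perpetuity: P = D₁ / (r − g) = €7,137.9000 / (0.127 − 0.03) = €73,586.60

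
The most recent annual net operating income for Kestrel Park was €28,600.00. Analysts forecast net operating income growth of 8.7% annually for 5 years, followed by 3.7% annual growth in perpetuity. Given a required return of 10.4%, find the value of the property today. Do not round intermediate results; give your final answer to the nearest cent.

D_1 = 31088.20000
D_2 = 33792.87340
D_3 = 36732.85339
D_4 = 39928.61163
D_5 = 43402.40084
Terminal value at year 5: TV = D_5×(1+g_2)/(r−g_2) = 45008.28967/0.067 = 671765.51751
P_0 = D_1/(1+r)^1 + D_2/(1+r)^2 + D_3/(1+r)^3 + D_4/(1+r)^4 + D_5/(1+r)^5 + TV/(1+r)^5
    = 28159.60145 + 27725.98440 + 27299.04442 + 26878.67870 + 26464.78600 + 409611.68784 = 546139.78281

€546139.78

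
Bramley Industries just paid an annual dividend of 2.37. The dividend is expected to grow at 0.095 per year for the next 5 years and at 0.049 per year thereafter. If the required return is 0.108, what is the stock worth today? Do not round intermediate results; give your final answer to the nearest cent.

D_1 = 2.59515
D_2 = 2.84169
D_3 = 3.11165
D_4 = 3.40726
D_5 = 3.73095
Terminal value at year 5: TV = D_5×(1+g_2)/(r−g_2) = 3.91376/0.059 = 66.33495
P_0 = D_1/(1+r)^1 + D_2/(1+r)^2 + D_3/(1+r)^3 + D_4/(1+r)^4 + D_5/(1+r)^5 + TV/(1+r)^5
    = 2.34219 + 2.31471 + 2.28755 + 2.26071 + 2.23419 + 39.72314 = 51.16251

51.16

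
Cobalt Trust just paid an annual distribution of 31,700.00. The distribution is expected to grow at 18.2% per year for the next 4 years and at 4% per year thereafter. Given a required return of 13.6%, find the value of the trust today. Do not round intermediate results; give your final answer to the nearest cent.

542677.84

D_1 = 37469.40000
D_2 = 44288.83080
D_3 = 52349.39801
D_4 = 61876.98844
Terminal value at year 4: TV = D_4×(1+g_2)/(r−g_2) = 64352.06798/0.096 = 670334.04146
P_0 = D_1/(1+r)^1 + D_2/(1+r)^2 + D_3/(1+r)^3 + D_4/(1+r)^4 + TV/(1+r)^4
    = 32983.62676 + 34319.23137 + 35708.91855 + 37154.87828 + 402511.18138 = 542677.83633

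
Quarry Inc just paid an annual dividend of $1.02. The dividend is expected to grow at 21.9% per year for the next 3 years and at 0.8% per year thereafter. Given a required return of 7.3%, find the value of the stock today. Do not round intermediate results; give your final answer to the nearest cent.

$27.16

D_1 = 1.24338
D_2 = 1.51568
D_3 = 1.84761
Terminal value at year 3: TV = D_3×(1+g_2)/(r−g_2) = 1.86240/0.065 = 28.65223
P_0 = D_1/(1+r)^1 + D_2/(1+r)^2 + D_3/(1+r)^3 + TV/(1+r)^3
    = 1.15879 + 1.31646 + 1.49559 + 23.19313 = 27.16396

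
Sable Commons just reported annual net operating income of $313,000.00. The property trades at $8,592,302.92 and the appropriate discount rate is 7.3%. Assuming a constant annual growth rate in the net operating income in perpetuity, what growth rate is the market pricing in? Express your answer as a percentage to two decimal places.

3.53%

P = D₀(1+g)/(r−g) ⇒ P(r−g) = D₀(1+g) ⇒ g(P+D₀) = P·r − D₀
g = (P·r − D₀)/(P + D₀) = ($8,592,302.92×0.073 − $313,000.00) / ($8,592,302.92 + $313,000.00) = 0.035287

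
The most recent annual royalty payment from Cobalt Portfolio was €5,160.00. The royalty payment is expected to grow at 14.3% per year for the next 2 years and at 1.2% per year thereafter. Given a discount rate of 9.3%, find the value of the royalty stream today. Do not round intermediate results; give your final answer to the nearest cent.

€81540.27

D_1 = 5897.88000
D_2 = 6741.27684
Terminal value at year 2: TV = D_2×(1+g_2)/(r−g_2) = 6822.17216/0.081 = 84224.34768
P_0 = D_1/(1+r)^1 + D_2/(1+r)^2 + TV/(1+r)^2
    = 5396.04758 + 5642.89330 + 70501.33360 = 81540.27447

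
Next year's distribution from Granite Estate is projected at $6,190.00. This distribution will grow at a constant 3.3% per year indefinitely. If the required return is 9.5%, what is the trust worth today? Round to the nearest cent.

Growing perpetuity: P = D₁ / (r − g) = $6,190.0000 / (0.095 − 0.033) = $99,838.71

$99838.71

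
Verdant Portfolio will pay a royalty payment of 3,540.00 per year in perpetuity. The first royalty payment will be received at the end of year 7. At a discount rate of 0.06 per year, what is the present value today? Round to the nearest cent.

41592.67

Value at end of year 6: C / r = 3,540.00 / 0.06 = 59,000.0000
Discount to today: PV = 59,000.0000 / (1 + 0.06)^6 = 59,000.0000 / 1.418519 = 41,592.67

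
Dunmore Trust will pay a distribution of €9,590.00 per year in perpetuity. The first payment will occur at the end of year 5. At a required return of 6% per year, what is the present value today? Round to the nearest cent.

€126602.97

Value at end of year 4: C / r = €9,590.00 / 0.06 = €159,833.3333
Discount to today: PV = €159,833.3333 / (1 + 0.06)^4 = €159,833.3333 / 1.262477 = €126,602.97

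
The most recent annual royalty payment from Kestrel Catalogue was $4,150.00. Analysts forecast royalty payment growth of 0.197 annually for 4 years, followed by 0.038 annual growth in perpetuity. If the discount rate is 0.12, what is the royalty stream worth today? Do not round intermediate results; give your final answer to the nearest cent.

D_1 = 4967.55000
D_2 = 5946.15735
D_3 = 7117.55035
D_4 = 8519.70777
Terminal value at year 4: TV = D_4×(1+g_2)/(r−g_2) = 8843.45666/0.082 = 107847.03246
P_0 = D_1/(1+r)^1 + D_2/(1+r)^2 + D_3/(1+r)^3 + D_4/(1+r)^4 + TV/(1+r)^4
    = 4435.31250 + 4740.24023 + 5066.13175 + 5414.42831 + 68538.73883 = 88194.85162

$88194.85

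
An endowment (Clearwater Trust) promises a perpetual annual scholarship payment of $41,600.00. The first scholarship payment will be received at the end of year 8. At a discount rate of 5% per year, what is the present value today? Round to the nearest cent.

$591286.87

Value at end of year 7: C / r = $41,600.00 / 0.05 = $832,000.0000
Discount to today: PV = $832,000.0000 / (1 + 0.05)^7 = $832,000.0000 / 1.407100 = $591,286.87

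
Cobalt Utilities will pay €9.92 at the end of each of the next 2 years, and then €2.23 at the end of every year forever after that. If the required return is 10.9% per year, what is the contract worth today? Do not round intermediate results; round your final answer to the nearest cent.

€33.65

PV of 2-year annuity: €9.92 × [1 − (1+0.109)^−2] / 0.109 = 17.01082
Perpetuity value at year 2: €2.23 / 0.109 = 20.45872
PV of perpetuity: 20.45872 / (1+0.109)^2 = 16.63471
Total PV = 17.01082 + 16.63471 = 33.64553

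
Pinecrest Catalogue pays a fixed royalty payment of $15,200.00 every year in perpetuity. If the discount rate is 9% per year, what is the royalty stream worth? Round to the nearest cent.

$168888.89

Level perpetuity: PV = C / r = $15,200.00 / 0.09 = $168,888.89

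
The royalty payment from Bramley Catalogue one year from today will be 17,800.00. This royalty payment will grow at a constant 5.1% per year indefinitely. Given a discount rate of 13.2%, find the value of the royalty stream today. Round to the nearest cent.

Growing perpetuity: P = D₁ / (r − g) = 17,800.0000 / (0.132 − 0.051) = 219,753.09

219753.09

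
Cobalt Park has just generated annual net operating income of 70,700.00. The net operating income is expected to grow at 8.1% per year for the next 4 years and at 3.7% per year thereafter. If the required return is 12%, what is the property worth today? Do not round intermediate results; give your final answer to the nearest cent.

1025591.82

D_1 = 76426.70000
D_2 = 82617.26270
D_3 = 89309.26098
D_4 = 96543.31112
Terminal value at year 4: TV = D_4×(1+g_2)/(r−g_2) = 100115.41363/0.083 = 1206209.80276
P_0 = D_1/(1+r)^1 + D_2/(1+r)^2 + D_3/(1+r)^3 + D_4/(1+r)^4 + TV/(1+r)^4
    = 68238.12500 + 65861.97600 + 63568.56791 + 61355.01956 + 766568.13601 = 1025591.82449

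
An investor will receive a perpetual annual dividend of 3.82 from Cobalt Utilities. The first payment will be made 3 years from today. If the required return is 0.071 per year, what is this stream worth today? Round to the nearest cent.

46.91

Value at end of year 2: C / r = 3.82 / 0.071 = 53.8028
Discount to today: PV = 53.8028 / (1 + 0.071)^2 = 53.8028 / 1.147041 = 46.91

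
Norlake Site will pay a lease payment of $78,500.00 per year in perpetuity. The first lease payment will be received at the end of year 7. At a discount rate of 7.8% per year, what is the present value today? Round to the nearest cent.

$641301.84

Value at end of year 6: C / r = $78,500.00 / 0.078 = $1,006,410.2564
Discount to today: PV = $1,006,410.2564 / (1 + 0.078)^6 = $1,006,410.2564 / 1.569324 = $641,301.84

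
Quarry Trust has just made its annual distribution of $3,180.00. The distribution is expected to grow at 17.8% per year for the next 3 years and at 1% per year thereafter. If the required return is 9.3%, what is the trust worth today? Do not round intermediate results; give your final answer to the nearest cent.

D_1 = 3746.04000
D_2 = 4412.83512
D_3 = 5198.31977
Terminal value at year 3: TV = D_3×(1+g_2)/(r−g_2) = 5250.30297/0.083 = 63256.66228
P_0 = D_1/(1+r)^1 + D_2/(1+r)^2 + D_3/(1+r)^3 + TV/(1+r)^3
    = 3427.30101 + 3693.83402 + 3981.09467 + 48444.64602 = 59546.87572

$59546.88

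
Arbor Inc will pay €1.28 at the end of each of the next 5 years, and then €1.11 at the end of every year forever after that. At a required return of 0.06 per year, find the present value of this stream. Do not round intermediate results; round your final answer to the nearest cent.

PV of 5-year annuity: €1.28 × [1 − (1+0.06)^−5] / 0.06 = 5.39183
Perpetuity value at year 5: €1.11 / 0.06 = 18.50000
PV of perpetuity: 18.50000 / (1+0.06)^5 = 13.82428
Total PV = 5.39183 + 13.82428 = 19.21610

€19.22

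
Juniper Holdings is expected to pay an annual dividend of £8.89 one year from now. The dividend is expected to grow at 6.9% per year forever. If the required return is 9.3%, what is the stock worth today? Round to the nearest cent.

£370.42

Growing perpetuity: P = D₁ / (r − g) = £8.8900 / (0.093 − 0.069) = £370.42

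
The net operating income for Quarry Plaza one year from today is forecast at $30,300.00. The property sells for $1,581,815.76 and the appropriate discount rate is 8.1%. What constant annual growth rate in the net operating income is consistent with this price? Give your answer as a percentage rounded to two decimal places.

6.18%

P = D₁/(r−g) ⇒ g = r − D₁/P = 0.081 − $30,300.00/$1,581,815.76 = 0.061845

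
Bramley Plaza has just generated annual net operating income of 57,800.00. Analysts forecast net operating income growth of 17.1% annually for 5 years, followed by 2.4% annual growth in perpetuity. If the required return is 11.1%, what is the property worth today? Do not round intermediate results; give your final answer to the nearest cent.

D_1 = 67683.80000
D_2 = 79257.72980
D_3 = 92810.80160
D_4 = 108681.44867
D_5 = 127265.97639
Terminal value at year 5: TV = D_5×(1+g_2)/(r−g_2) = 130320.35982/0.087 = 1497935.17040
P_0 = D_1/(1+r)^1 + D_2/(1+r)^2 + D_3/(1+r)^3 + D_4/(1+r)^4 + D_5/(1+r)^5 + TV/(1+r)^5
    = 60921.51215 + 64211.60282 + 67679.37615 + 71334.42796 + 75186.87232 + 884958.12934 = 1224291.92074

1224291.92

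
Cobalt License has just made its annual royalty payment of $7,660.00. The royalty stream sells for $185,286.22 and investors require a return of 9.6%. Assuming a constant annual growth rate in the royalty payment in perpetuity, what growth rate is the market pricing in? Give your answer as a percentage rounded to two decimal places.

5.25%

P = D₀(1+g)/(r−g) ⇒ P(r−g) = D₀(1+g) ⇒ g(P+D₀) = P·r − D₀
g = (P·r − D₀)/(P + D₀) = ($185,286.22×0.096 − $7,660.00) / ($185,286.22 + $7,660.00) = 0.052489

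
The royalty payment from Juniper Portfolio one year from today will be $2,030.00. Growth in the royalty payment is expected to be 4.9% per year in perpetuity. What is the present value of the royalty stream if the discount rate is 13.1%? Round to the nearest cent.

$24756.10

Growing perpetuity: P = D₁ / (r − g) = $2,030.0000 / (0.131 − 0.049) = $24,756.10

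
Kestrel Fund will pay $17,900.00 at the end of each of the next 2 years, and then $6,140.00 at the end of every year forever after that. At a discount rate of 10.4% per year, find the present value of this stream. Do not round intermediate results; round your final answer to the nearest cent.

PV of 2-year annuity: $17,900.00 × [1 − (1+0.104)^−2] / 0.104 = 30900.15228
Perpetuity value at year 2: $6,140.00 / 0.104 = 59038.46154
PV of perpetuity: 59038.46154 / (1+0.104)^2 = 48439.19143
Total PV = 30900.15228 + 48439.19143 = 79339.34371

$79339.34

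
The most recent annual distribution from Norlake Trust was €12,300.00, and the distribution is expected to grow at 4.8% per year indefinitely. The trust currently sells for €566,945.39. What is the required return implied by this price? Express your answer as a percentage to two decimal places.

7.07%

D₁ = €12,300.00 × 1.048 = €12,890.4000
P = D₁/(r − g) ⇒ r = D₁/P + g = €12,890.4000/€566,945.39 + 0.048 = 0.022737 + 0.048 = 0.070737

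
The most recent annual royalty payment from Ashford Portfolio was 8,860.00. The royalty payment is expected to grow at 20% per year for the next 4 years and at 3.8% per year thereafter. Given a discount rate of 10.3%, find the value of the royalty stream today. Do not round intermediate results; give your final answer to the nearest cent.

D_1 = 10632.00000
D_2 = 12758.40000
D_3 = 15310.08000
D_4 = 18372.09600
Terminal value at year 4: TV = D_4×(1+g_2)/(r−g_2) = 19070.23565/0.065 = 293388.24074
P_0 = D_1/(1+r)^1 + D_2/(1+r)^2 + D_3/(1+r)^3 + D_4/(1+r)^4 + TV/(1+r)^4
    = 9639.16591 + 10486.85321 + 11409.08781 + 12412.42554 + 198216.88788 = 242164.42036

242164.42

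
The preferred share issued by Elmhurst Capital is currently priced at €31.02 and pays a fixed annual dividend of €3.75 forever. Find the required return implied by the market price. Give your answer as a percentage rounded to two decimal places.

12.09%

P = C/r ⇒ r = C/P = €3.75/€31.02 = 0.120890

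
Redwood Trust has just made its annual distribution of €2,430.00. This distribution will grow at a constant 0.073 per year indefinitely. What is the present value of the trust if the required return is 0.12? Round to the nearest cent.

€55476.38

D₁ = D₀ × (1 + g) = €2,430.00 × 1.073 = €2,607.3900
Growing perpetuity: P = D₁ / (r − g) = €2,607.3900 / (0.12 − 0.073) = €55,476.38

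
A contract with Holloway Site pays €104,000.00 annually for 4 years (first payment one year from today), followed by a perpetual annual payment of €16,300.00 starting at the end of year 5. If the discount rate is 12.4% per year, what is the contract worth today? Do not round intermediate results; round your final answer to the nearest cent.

€395598.54

PV of 4-year annuity: €104,000.00 × [1 − (1+0.124)^−4] / 0.124 = 313241.51318
Perpetuity value at year 4: €16,300.00 / 0.124 = 131451.61290
PV of perpetuity: 131451.61290 / (1+0.124)^4 = 82357.02959
Total PV = 313241.51318 + 82357.02959 = 395598.54277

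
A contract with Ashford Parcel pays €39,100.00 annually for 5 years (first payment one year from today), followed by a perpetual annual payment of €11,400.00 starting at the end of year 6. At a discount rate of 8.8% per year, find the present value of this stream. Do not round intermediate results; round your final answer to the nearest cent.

€237850.24

PV of 5-year annuity: €39,100.00 × [1 − (1+0.088)^−5] / 0.088 = 152877.87970
Perpetuity value at year 5: €11,400.00 / 0.088 = 129545.45455
PV of perpetuity: 129545.45455 / (1+0.088)^5 = 84972.36430
Total PV = 152877.87970 + 84972.36430 = 237850.24400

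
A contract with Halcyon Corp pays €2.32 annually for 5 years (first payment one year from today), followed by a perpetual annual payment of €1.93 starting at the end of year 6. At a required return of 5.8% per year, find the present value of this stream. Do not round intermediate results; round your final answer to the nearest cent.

€34.93

PV of 5-year annuity: €2.32 × [1 − (1+0.058)^−5] / 0.058 = 9.82609
Perpetuity value at year 5: €1.93 / 0.058 = 33.27586
PV of perpetuity: 33.27586 / (1+0.058)^5 = 25.10158
Total PV = 9.82609 + 25.10158 = 34.92766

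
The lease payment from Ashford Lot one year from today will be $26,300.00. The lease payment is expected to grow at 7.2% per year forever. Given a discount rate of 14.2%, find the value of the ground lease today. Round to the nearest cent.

Growing perpetuity: P = D₁ / (r − g) = $26,300.0000 / (0.142 − 0.072) = $375,714.29

$375714.29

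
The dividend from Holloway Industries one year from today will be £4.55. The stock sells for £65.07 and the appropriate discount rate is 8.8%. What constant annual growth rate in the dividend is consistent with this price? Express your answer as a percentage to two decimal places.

1.81%

P = D₁/(r−g) ⇒ g = r − D₁/P = 0.088 − £4.55/£65.07 = 0.018075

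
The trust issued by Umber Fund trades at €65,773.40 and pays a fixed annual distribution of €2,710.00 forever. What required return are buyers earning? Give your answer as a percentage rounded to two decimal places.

P = C/r ⇒ r = C/P = €2,710.00/€65,773.40 = 0.041202

4.12%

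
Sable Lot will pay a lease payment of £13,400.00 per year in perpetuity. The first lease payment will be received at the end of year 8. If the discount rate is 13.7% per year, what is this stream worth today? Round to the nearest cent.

£39816.31

Value at end of year 7: C / r = £13,400.00 / 0.137 = £97,810.2190
Discount to today: PV = £97,810.2190 / (1 + 0.137)^7 = £97,810.2190 / 2.456537 = £39,816.31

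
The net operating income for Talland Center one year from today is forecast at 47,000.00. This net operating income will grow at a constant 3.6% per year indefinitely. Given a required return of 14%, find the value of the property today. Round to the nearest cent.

Growing perpetuity: P = D₁ / (r − g) = 47,000.0000 / (0.14 − 0.036) = 451,923.08

451923.08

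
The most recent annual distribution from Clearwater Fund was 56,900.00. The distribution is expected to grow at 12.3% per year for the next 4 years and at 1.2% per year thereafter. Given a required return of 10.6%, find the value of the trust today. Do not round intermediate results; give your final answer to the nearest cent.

D_1 = 63898.70000
D_2 = 71758.24010
D_3 = 80584.50363
D_4 = 90496.39758
Terminal value at year 4: TV = D_4×(1+g_2)/(r−g_2) = 91582.35435/0.094 = 974280.36543
P_0 = D_1/(1+r)^1 + D_2/(1+r)^2 + D_3/(1+r)^3 + D_4/(1+r)^4 + TV/(1+r)^4
    = 57774.59313 + 58662.62937 + 59564.31535 + 60479.86089 + 651123.60872 = 887605.00746

887605.01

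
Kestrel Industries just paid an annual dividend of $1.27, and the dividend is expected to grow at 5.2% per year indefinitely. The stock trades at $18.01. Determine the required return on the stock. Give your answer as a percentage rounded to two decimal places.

D₁ = $1.27 × 1.052 = $1.3360
P = D₁/(r − g) ⇒ r = D₁/P + g = $1.3360/$18.01 + 0.052 = 0.074183 + 0.052 = 0.126183

12.62%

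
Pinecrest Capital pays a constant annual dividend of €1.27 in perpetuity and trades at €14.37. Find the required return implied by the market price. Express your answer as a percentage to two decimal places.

8.84%

P = C/r ⇒ r = C/P = €1.27/€14.37 = 0.088379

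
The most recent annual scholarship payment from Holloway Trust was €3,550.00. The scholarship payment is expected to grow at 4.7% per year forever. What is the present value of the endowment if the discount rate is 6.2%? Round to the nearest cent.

€247790.00

D₁ = D₀ × (1 + g) = €3,550.00 × 1.047 = €3,716.8500
Growing perpetuity: P = D₁ / (r − g) = €3,716.8500 / (0.062 − 0.047) = €247,790.00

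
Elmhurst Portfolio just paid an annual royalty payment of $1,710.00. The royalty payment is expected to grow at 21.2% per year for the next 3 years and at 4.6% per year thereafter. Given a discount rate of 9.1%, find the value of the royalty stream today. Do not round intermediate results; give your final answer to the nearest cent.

$60848.40

D_1 = 2072.52000
D_2 = 2511.89424
D_3 = 3044.41582
Terminal value at year 3: TV = D_3×(1+g_2)/(r−g_2) = 3184.45895/0.045 = 70765.75437
P_0 = D_1/(1+r)^1 + D_2/(1+r)^2 + D_3/(1+r)^3 + TV/(1+r)^3
    = 1899.65170 + 2110.33717 + 2344.38923 + 54494.02528 = 60848.40338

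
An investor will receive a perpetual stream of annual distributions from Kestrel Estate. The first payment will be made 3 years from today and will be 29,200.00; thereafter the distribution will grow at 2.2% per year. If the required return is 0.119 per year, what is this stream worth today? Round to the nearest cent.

Value at end of year 2: C₁ / (r − g) = 29,200.00 / (0.119 − 0.022) = 301,030.9278
Discount to today: PV = 301,030.9278 / (1 + 0.119)^2 = 301,030.9278 / 1.252161 = 240,409.12

240409.12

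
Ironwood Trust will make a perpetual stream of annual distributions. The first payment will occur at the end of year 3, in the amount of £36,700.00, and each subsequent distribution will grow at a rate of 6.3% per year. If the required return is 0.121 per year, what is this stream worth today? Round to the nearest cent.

£503531.73

Value at end of year 2: C₁ / (r − g) = £36,700.00 / (0.121 − 0.063) = £632,758.6207
Discount to today: PV = £632,758.6207 / (1 + 0.121)^2 = £632,758.6207 / 1.256641 = £503,531.73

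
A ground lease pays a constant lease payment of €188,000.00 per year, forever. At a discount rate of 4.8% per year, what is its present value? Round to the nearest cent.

Level perpetuity: PV = C / r = €188,000.00 / 0.048 = €3,916,666.67

€3916666.67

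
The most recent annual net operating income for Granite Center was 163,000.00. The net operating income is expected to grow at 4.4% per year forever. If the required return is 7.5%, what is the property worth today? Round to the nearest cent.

5489419.35

D₁ = D₀ × (1 + g) = 163,000.00 × 1.044 = 170,172.0000
Growing perpetuity: P = D₁ / (r − g) = 170,172.0000 / (0.075 − 0.044) = 5,489,419.35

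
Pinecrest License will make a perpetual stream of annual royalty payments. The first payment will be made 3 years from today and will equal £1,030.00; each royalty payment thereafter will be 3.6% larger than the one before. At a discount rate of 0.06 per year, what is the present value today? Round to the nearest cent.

Value at end of year 2: C₁ / (r − g) = £1,030.00 / (0.06 − 0.036) = £42,916.6667
Discount to today: PV = £42,916.6667 / (1 + 0.06)^2 = £42,916.6667 / 1.123600 = £38,195.68

£38195.68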